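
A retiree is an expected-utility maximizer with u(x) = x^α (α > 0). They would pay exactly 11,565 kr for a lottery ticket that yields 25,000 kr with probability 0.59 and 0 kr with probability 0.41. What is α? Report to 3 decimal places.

The lottery's expected utility is 0.59·u(25000) + 0.41·u(0) = 0.59·25000^α (since u(0) = 0 for α > 0).
Equating: 11565^α = 0.59·25000^α, i.e. 0.4626^α = 0.59.
α = ln(0.59) / ln(11565/25000) = -0.527633/-0.770893 ≈ 0.684.

α ≈ 0.684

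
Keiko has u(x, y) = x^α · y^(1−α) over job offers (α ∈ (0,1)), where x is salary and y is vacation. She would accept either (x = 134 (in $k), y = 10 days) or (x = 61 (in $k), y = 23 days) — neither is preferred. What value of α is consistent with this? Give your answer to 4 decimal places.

Set the two utilities equal: 134^α·10^(1−α) = 61^α·23^(1−α).
(134/61)^α = (23/10)^(1−α); take logs: α·ln(134/61) = (1−α)·ln(23/10), i.e. α·0.7869659 = (1−α)·0.8329091.
With A = 0.7869659 and B = 0.8329091: α·A = (1−α)·B, so α = B/(A+B) = 0.8329091/1.6198750 ≈ 0.5142.

α ≈ 0.5142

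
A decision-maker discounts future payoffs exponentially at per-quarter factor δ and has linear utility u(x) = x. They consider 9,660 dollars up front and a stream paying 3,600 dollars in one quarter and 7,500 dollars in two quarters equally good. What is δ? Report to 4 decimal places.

The stream is worth 3600δ + 7500δ² today, so 3600δ + 7500δ² = 9660.
Rearranged: 7500δ² + 3600δ − 9660 = 0.
By the quadratic formula (taking the positive root), δ = (−3600 + √302760000.00) / 15000 ≈ 0.9200.

δ ≈ 0.9200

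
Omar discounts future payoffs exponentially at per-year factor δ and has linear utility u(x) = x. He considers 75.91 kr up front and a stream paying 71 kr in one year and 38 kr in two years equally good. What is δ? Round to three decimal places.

δ ≈ 0.760

Equating present values: 75.91 = 71δ + 38δ².
That is, 38δ² + 71δ − 75.91 = 0, a quadratic in δ.
δ = (−71 + √(71² + 4·38·75.91)) / (2·38) = (−71 + √16579.32) / 76 ≈ 0.760.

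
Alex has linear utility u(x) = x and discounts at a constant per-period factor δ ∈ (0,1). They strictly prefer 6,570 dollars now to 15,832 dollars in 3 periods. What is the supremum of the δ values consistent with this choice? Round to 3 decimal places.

δ < 0.746

Comparing present values: 6570 > δ^3·15832.
Dividing by 15832: δ^3 < 0.41498. Both sides are positive, so the cube root keeps the direction.
δ < (6570/15832)^(1/3) ≈ 0.746.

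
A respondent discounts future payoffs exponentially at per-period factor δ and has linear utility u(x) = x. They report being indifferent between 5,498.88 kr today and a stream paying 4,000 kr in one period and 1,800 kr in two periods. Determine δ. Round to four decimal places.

δ ≈ 0.9600

Present value of the stream is 4000·δ + 1800·δ². Indifference gives 4000δ + 1800δ² = 5498.88.
Rearranged: 1800δ² + 4000δ − 5498.88 = 0.
The positive root is δ = [−4000 + √(4000² + 4·1800·5498.88)] / (2·1800) = (−4000 + 7456.000)/3600 ≈ 0.9600.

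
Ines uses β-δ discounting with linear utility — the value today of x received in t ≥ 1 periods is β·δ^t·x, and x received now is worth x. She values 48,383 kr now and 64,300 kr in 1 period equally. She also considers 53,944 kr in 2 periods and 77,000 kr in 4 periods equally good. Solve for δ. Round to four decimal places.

Both payoffs in the second observation are in the future, so β drops out: δ^2·53944 = δ^4·77000 ⇒ δ^2 = 53944/77000 = 0.70057, so δ = 0.83700.

δ ≈ 0.8370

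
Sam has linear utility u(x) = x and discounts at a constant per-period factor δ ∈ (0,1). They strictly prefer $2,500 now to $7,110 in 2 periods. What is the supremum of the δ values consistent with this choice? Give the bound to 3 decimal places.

Under u(x) = x this choice says 2500 > δ^2·7110.
Hence δ^2 < 2500/7110 = 0.35162, and x ↦ x^(1/2) is increasing on (0,∞).
δ < 0.35162^(1/2) = 0.593.

δ < 0.593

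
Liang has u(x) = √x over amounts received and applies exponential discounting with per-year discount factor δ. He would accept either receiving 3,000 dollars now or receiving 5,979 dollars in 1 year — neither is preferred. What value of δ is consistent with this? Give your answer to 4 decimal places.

δ ≈ 0.7083

Indifference means u(3000) = δ · u(5979), so δ = u(3000)/u(5979).
Since u(x) = √x, δ = √(3000/5979) = 0.70835.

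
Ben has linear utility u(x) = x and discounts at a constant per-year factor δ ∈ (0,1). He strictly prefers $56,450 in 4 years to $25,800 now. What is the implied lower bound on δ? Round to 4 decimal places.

Comparing present values: 25800 < δ^4·56450.
Dividing by 56450: δ^4 > 0.45704. Both sides are positive, so the 4th root keeps the direction.
δ > (25800/56450)^(1/4) ≈ 0.8222.

δ > 0.8222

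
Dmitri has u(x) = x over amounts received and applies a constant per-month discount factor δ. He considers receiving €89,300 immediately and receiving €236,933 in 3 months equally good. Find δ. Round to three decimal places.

The payoff in 3 months is discounted by δ^3, so u(89300) = δ^3·u(236933) and δ^3 = u(89300)/u(236933).
With u(x) = x: δ^3 = 89300/236933 = 0.37690.
Taking the cube root: δ = 0.37690^(1/3) ≈ 0.722.

δ ≈ 0.722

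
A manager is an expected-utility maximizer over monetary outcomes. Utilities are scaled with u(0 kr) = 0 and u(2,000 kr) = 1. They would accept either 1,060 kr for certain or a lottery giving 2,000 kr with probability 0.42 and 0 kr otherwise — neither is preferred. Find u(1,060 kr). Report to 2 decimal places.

0.42

The indifference gives u(1,060 kr) = 0.42·u(2,000 kr) + 0.58·u(0 kr) = 0.42·1 + 0.58·0 = 0.42.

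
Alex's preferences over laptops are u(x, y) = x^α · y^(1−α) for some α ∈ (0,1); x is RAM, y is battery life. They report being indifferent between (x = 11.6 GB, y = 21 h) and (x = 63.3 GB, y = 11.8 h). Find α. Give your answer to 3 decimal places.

α ≈ 0.254

The Cobb–Douglas utilities coincide, so 11.6^α·21^(1−α) = 63.3^α·11.8^(1−α).
Taking logs: α·ln 11.6 + (1−α)·ln 21 = α·ln 63.3 + (1−α)·ln 11.8, i.e. α·-1.696880 = (1−α)·-0.576423.
With A = -1.696880 and B = -0.576423: α·A = (1−α)·B, so α = B/(A+B) = -0.576423/-2.273303 ≈ 0.254.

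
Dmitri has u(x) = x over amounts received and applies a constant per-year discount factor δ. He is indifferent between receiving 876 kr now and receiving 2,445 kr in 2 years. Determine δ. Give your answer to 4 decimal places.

Indifference means u(876) = δ^2 · u(2445), so δ^2 = u(876)/u(2445).
With u(x) = x: δ^2 = 876/2445 = 0.35828.
Taking the square root: δ = 0.35828^(1/2) ≈ 0.5986.

δ ≈ 0.5986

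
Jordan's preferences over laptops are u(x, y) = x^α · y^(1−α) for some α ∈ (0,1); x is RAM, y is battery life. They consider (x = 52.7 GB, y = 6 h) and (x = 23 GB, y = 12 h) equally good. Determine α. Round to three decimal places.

The Cobb–Douglas utilities coincide, so 52.7^α·6^(1−α) = 23^α·12^(1−α).
Taking logs: α·ln 52.7 + (1−α)·ln 6 = α·ln 23 + (1−α)·ln 12, i.e. α·0.829121 = (1−α)·0.693147.
Thus α·(1.522268) = 0.693147, so α = 0.693147/1.522268 ≈ 0.455.

α ≈ 0.455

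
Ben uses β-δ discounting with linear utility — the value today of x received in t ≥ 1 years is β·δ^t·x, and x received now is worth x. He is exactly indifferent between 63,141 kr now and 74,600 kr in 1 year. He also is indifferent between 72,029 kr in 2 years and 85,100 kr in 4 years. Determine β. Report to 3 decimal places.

The second indifference involves only future payoffs, so β cancels: β·δ^2·72029 = β·δ^4·85100, giving δ^2 = 72029/85100 = 0.84640, so δ = 0.92000.
Now use the now-vs-future pair: 63141 = β·δ·74600 gives β = 63141/(0.92000·74600) ≈ 0.920.

β ≈ 0.920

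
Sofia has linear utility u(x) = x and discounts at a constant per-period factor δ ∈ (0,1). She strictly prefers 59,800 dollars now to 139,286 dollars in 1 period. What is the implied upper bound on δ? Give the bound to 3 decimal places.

δ < 0.429

Comparing present values: 59800 > δ·139286.
Dividing through by 139286 gives δ < 0.42933.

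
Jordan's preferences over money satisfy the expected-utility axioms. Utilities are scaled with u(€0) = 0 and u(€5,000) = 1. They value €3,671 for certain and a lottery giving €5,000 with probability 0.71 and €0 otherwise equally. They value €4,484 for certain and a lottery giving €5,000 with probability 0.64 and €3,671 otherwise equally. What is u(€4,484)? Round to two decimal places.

First, u(€3,671) = 0.71·u(€5,000) + 0.29·u(€0) = 0.71.
The second indifference gives u(€4,484) = 0.64·u(€5,000) + 0.36·u(€3,671) = 0.64·1.00 + 0.36·0.71 = 0.8956.

0.90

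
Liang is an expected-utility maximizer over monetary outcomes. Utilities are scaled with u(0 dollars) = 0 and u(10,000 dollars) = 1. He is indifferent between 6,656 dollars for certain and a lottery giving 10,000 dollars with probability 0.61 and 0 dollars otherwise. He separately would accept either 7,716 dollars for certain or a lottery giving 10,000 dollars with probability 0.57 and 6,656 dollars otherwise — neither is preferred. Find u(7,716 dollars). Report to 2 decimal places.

0.83

The first gamble pins u(6,656 dollars): it must equal 0.61·1 + 0.39·0 = 0.61.
Then u(7,716 dollars) = 0.57·u(10,000 dollars) + 0.43·u(6,656 dollars) = 0.57·1.00 + 0.43·0.61 = 0.8323.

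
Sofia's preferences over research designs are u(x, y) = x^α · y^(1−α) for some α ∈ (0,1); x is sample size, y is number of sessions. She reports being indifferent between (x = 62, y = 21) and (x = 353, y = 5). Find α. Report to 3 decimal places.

α ≈ 0.452

The Cobb–Douglas utilities coincide, so 62^α·21^(1−α) = 353^α·5^(1−α).
Rearrange to (62/353)^α = (5/21)^(1−α) and take logs: α·-1.739334 = (1−α)·-1.435085.
With A = -1.739334 and B = -1.435085: α·A = (1−α)·B, so α = B/(A+B) = -1.435085/-3.174419 ≈ 0.452.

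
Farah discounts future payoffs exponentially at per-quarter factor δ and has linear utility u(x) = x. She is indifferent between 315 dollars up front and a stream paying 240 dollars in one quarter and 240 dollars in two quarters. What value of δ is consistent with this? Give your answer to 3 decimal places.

Present value of the stream is 240·δ + 240·δ². Indifference gives 240δ + 240δ² = 315.
Rearranged: 240δ² + 240δ − 315 = 0.
The positive root is δ = [−240 + √(240² + 4·240·315)] / (2·240) = (−240 + 600.000)/480 ≈ 0.750.

δ ≈ 0.750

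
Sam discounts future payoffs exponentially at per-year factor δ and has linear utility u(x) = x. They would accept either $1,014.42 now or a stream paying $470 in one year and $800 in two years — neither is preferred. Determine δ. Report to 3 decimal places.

The stream is worth 470δ + 800δ² today, so 470δ + 800δ² = 1014.42.
That is, 800δ² + 470δ − 1014.42 = 0, a quadratic in δ.
The positive root is δ = [−470 + √(470² + 4·800·1014.42)] / (2·800) = (−470 + 1862.000)/1600 ≈ 0.870.

δ ≈ 0.870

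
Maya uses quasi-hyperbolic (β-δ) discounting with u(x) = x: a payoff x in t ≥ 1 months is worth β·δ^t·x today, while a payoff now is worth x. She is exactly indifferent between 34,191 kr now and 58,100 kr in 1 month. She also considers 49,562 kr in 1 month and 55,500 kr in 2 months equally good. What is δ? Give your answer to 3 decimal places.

From the later pair, β·δ^1·49562 = β·δ^2·55500; dividing through, δ = 49562/55500 = 0.89301.

δ ≈ 0.893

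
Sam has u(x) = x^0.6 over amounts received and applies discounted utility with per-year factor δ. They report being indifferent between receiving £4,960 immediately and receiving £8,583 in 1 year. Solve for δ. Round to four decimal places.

Indifference means u(4960) = δ · u(8583), so δ = u(4960)/u(8583).
With u(x) = x^0.6: δ = 4960^0.6/8583^0.6 = (4960/8583)^0.6 = 0.71962.

δ ≈ 0.7196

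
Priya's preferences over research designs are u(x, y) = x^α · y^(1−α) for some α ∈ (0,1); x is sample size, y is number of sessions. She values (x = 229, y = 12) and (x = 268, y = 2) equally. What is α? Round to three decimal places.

Indifference: 229^α · 12^(1−α) = 268^α · 2^(1−α).
Rearrange to (229/268)^α = (2/12)^(1−α) and take logs: α·-0.157265 = (1−α)·-1.791759.
So α/(1−α) = (-1.791759)/(-0.157265) = 11.393247, and α = 11.393247/12.393247 ≈ 0.919.

α ≈ 0.919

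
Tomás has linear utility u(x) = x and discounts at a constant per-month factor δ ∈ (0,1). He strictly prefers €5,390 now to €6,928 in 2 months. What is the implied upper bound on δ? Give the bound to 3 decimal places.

Comparing present values: 5390 > δ^2·6928.
Hence δ^2 < 5390/6928 = 0.77800, and x ↦ x^(1/2) is increasing on (0,∞).
δ < (5390/6928)^(1/2) ≈ 0.882.

δ < 0.882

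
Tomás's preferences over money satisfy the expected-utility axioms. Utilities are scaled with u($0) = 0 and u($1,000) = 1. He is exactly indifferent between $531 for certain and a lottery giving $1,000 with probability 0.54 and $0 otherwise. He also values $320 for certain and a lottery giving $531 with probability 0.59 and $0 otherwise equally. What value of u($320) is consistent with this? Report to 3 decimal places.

0.319

The first gamble pins u($531): it must equal 0.54·1 + 0.46·0 = 0.54.
Chaining: u($320) = 0.59·0.54 + 0.41·0.00 = 0.3186.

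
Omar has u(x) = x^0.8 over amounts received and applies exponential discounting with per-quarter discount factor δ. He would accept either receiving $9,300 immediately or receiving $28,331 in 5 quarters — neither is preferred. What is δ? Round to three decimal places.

δ ≈ 0.837

Equating discounted utilities: u(9300) = δ^5·u(28331) ⇒ δ^5 = u(9300)/u(28331).
Since u(x) = x^0.8, δ^5 = (9300/28331)^0.8 = 0.32826^0.8 = 0.41018.
So δ = 0.41018^(1/5) ≈ 0.837.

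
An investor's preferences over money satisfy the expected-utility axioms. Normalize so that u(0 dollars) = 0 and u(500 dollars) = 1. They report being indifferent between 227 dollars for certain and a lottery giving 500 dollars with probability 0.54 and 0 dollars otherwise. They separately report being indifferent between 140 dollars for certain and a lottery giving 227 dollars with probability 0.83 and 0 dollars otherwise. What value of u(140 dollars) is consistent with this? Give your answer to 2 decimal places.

First, u(227 dollars) = 0.54·u(500 dollars) + 0.46·u(0 dollars) = 0.54.
Chaining: u(140 dollars) = 0.83·0.54 + 0.17·0.00 = 0.4482.

0.45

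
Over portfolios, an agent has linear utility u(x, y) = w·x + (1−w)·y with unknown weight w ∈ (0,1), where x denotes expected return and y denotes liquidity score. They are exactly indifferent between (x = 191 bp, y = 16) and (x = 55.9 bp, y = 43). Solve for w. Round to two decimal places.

Indifference: w·191 + (1−w)·16 = w·55.9 + (1−w)·43.
Collecting terms: w·135.1 = (1−w)·27.
The marginal rate of substitution is 27/135.1, so w = 27/(135.1+27) = 0.17.

w = 0.17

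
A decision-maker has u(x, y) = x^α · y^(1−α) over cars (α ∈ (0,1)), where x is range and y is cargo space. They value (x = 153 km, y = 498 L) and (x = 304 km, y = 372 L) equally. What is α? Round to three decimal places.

Set the two utilities equal: 153^α·498^(1−α) = 304^α·372^(1−α).
(153/304)^α = (372/498)^(1−α); take logs: α·ln(153/304) = (1−α)·ln(372/498), i.e. α·-0.686590 = (1−α)·-0.291706.
Thus α·(-0.978296) = -0.291706, so α = -0.291706/-0.978296 ≈ 0.298.

α ≈ 0.298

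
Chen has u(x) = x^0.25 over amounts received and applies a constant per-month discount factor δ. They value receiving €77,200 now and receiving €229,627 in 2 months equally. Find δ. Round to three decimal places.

Equating discounted utilities: u(77200) = δ^2·u(229627) ⇒ δ^2 = u(77200)/u(229627).
Since u(x) = x^0.25, δ^2 = (77200/229627)^0.25 = 0.33620^0.25 = 0.76146.
Hence δ = (0.76146)^(1/2) = 0.87262.

δ ≈ 0.873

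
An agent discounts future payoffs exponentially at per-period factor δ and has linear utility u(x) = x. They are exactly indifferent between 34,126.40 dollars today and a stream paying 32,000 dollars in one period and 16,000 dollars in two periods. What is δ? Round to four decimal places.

δ ≈ 0.7700

Equating present values: 34126.40 = 32000δ + 16000δ².
So 16000δ² + 32000δ − 34126.40 = 0.
By the quadratic formula (taking the positive root), δ = (−32000 + √3208089600.00) / 32000 ≈ 0.7700.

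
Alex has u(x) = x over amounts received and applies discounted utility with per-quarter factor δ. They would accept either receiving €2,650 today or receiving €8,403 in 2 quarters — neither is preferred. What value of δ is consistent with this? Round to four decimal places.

δ ≈ 0.5616

Indifference means u(2650) = δ^2 · u(8403), so δ^2 = u(2650)/u(8403).
With u(x) = x: δ^2 = 2650/8403 = 0.31536.
Hence δ = (0.31536)^(1/2) = 0.561572.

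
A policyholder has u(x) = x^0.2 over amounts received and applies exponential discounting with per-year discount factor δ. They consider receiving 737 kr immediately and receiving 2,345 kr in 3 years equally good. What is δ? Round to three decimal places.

The payoff in 3 years is discounted by δ^3, so u(737) = δ^3·u(2345) and δ^3 = u(737)/u(2345).
With u(x) = x^0.2: δ^3 = 737^0.2/2345^0.2 = (737/2345)^0.2 = 0.79335.
Hence δ = (0.79335)^(1/3) = 0.92574.

δ ≈ 0.926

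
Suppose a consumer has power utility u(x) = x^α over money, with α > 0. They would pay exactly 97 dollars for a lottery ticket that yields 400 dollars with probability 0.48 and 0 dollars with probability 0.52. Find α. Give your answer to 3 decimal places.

α ≈ 0.518

The lottery's expected utility is 0.48·u(400) + 0.52·u(0) = 0.48·400^α (since u(0) = 0 for α > 0).
Setting u(97) equal to that: 97^α = 0.48·400^α ⇒ (97/400)^α = 0.48.
α = ln(0.48) / ln(97/400) = -0.733969/-1.416754 ≈ 0.518.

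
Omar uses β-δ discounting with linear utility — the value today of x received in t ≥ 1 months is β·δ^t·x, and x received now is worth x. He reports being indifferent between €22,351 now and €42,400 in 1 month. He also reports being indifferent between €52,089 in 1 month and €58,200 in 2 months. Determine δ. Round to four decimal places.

From the later pair, β·δ^1·52089 = β·δ^2·58200; dividing through, δ = 52089/58200 = 0.89500.

δ ≈ 0.8950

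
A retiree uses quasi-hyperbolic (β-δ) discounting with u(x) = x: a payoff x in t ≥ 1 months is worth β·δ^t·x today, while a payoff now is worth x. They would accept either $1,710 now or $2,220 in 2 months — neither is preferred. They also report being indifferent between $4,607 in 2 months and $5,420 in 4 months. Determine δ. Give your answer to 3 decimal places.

δ ≈ 0.922

The second indifference involves only future payoffs, so β cancels: β·δ^2·4607 = β·δ^4·5420, giving δ^2 = 4607/5420 = 0.85000, so δ = 0.92195.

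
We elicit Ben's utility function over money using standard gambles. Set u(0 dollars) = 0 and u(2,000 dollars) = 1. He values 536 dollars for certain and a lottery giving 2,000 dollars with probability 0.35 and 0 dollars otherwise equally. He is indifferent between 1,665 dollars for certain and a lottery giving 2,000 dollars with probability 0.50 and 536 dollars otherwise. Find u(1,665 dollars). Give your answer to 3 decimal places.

From the first indifference, u(536 dollars) = 0.35·u(2,000 dollars) + 0.65·u(0 dollars) = 0.35·1 + 0.65·0 = 0.35.
Chaining: u(1,665 dollars) = 0.50·1.00 + 0.50·0.35 = 0.6750.

0.675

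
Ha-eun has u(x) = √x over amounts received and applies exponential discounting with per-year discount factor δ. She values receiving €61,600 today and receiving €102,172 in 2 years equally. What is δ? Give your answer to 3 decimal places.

Indifference means u(61600) = δ^2 · u(102172), so δ^2 = u(61600)/u(102172).
With u(x) = √x: δ^2 = √61600/√102172 = √(61600/102172) = 0.77647.
So δ = 0.77647^(1/2) ≈ 0.881.

δ ≈ 0.881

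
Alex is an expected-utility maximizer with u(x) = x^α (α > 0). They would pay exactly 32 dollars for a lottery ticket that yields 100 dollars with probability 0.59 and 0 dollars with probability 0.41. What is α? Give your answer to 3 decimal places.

α ≈ 0.463

The lottery's expected utility is 0.59·u(100) + 0.41·u(0) = 0.59·100^α (since u(0) = 0 for α > 0).
Setting u(32) equal to that: 32^α = 0.59·100^α ⇒ (32/100)^α = 0.59.
α = ln(0.59) / ln(32/100) = -0.527633/-1.139434 ≈ 0.463.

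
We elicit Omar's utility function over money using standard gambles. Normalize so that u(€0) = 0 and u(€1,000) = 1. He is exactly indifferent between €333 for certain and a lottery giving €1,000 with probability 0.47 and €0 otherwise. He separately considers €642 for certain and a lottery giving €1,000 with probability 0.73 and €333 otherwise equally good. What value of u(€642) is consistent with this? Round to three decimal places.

0.857

First, u(€333) = 0.47·u(€1,000) + 0.53·u(€0) = 0.47.
The second indifference gives u(€642) = 0.73·u(€1,000) + 0.27·u(€333) = 0.73·1.00 + 0.27·0.47 = 0.8569.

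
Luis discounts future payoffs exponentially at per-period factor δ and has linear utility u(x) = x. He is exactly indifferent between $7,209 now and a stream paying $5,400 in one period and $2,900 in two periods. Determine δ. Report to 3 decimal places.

δ ≈ 0.900

Present value of the stream is 5400·δ + 2900·δ². Indifference gives 5400δ + 2900δ² = 7209.
Rearranged: 2900δ² + 5400δ − 7209 = 0.
The positive root is δ = [−5400 + √(5400² + 4·2900·7209)] / (2·2900) = (−5400 + 10620.000)/5800 ≈ 0.900.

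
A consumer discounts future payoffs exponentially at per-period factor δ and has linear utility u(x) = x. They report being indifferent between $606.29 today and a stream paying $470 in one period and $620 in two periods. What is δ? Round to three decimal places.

Present value of the stream is 470·δ + 620·δ². Indifference gives 470δ + 620δ² = 606.29.
So 620δ² + 470δ − 606.29 = 0.
The positive root is δ = [−470 + √(470² + 4·620·606.29)] / (2·620) = (−470 + 1313.202)/1240 ≈ 0.680.

δ ≈ 0.680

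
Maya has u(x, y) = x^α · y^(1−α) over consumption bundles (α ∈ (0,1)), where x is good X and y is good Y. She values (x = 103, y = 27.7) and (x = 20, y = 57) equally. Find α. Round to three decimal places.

The Cobb–Douglas utilities coincide, so 103^α·27.7^(1−α) = 20^α·57^(1−α).
Taking logs: α·ln 103 + (1−α)·ln 27.7 = α·ln 20 + (1−α)·ln 57, i.e. α·1.638997 = (1−α)·0.721619.
With A = 1.638997 and B = 0.721619: α·A = (1−α)·B, so α = B/(A+B) = 0.721619/2.360616 ≈ 0.306.

α ≈ 0.306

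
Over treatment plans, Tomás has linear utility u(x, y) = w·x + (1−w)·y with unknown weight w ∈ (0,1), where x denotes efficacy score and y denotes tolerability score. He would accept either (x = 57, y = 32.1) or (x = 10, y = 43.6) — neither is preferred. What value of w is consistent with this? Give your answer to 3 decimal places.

u(57,32.1) = u(10,43.6) means w·57 + (1−w)·32.1 = w·10 + (1−w)·43.6.
Collecting terms: w·47 = (1−w)·11.5.
The marginal rate of substitution is 11.5/47, so w = 11.5/(47+11.5) = 0.197.

w = 0.197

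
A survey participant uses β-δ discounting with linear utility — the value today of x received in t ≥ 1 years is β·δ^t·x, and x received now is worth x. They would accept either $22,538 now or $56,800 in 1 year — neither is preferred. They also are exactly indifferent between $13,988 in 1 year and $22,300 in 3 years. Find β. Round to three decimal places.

β ≈ 0.501

From the later pair, β·δ^1·13988 = β·δ^3·22300; dividing through, δ^2 = 13988/22300 = 0.62726, so δ = 0.79200.
Now use the now-vs-future pair: 22538 = β·δ·56800 gives β = 22538/(0.79200·56800) ≈ 0.501.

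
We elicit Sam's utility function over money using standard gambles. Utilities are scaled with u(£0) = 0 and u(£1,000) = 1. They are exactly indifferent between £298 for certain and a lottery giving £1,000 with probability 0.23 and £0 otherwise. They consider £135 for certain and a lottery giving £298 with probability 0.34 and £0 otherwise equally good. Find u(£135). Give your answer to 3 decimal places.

0.078

The first gamble pins u(£298): it must equal 0.23·1 + 0.77·0 = 0.23.
The second indifference gives u(£135) = 0.34·u(£298) + 0.66·u(£0) = 0.34·0.23 + 0.66·0.00 = 0.0782.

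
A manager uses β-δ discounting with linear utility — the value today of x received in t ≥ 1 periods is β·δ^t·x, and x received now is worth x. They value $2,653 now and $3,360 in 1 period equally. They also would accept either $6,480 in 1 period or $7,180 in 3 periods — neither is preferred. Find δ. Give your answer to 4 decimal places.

δ ≈ 0.9500

Both payoffs in the second observation are in the future, so β drops out: δ^1·6480 = δ^3·7180 ⇒ δ^2 = 6480/7180 = 0.90251, so δ = 0.95000.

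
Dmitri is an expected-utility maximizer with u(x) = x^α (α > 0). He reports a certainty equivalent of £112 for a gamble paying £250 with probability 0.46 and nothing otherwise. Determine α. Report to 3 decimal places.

α ≈ 0.967

The lottery's expected utility is 0.46·u(250) + 0.54·u(0) = 0.46·250^α (since u(0) = 0 for α > 0).
Indifference: 112^α = 0.46·250^α, so (112/250)^α = 0.46.
Taking logs: α·ln(112/250) = ln(0.46), so α = -0.776529 / -0.802962 ≈ 0.967.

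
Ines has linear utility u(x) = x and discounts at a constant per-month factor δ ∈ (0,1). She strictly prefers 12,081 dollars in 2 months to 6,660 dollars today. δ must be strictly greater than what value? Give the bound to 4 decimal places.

Comparing present values: 6660 < δ^2·12081.
Hence δ^2 > 6660/12081 = 0.55128, and x ↦ x^(1/2) is increasing on (0,∞).
δ > (6660/12081)^(1/2) ≈ 0.7425.

δ > 0.7425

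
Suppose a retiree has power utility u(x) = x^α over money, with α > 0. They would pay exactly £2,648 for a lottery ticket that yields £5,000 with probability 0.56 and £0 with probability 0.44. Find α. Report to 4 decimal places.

EU(lottery) = 0.56·5000^α + 0.44·0 = 0.56·5000^α.
Indifference: 2648^α = 0.56·5000^α, so (2648/5000)^α = 0.56.
Take logs: α = ln 0.56 / ln(2648/5000) ≈ 0.912190.

α ≈ 0.9122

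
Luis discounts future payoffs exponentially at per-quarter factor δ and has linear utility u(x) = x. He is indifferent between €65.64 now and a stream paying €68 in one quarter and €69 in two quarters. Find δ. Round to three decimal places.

Equating present values: 65.64 = 68δ + 69δ².
So 69δ² + 68δ − 65.64 = 0.
By the quadratic formula (taking the positive root), δ = (−68 + √22740.64) / 138 ≈ 0.600.

δ ≈ 0.600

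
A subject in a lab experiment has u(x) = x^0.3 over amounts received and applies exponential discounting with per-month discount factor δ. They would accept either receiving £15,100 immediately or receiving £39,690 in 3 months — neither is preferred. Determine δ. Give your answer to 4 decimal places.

The payoff in 3 months is discounted by δ^3, so u(15100) = δ^3·u(39690) and δ^3 = u(15100)/u(39690).
With u(x) = x^0.3: δ^3 = 15100^0.3/39690^0.3 = (15100/39690)^0.3 = 0.74832.
So δ = 0.74832^(1/3) ≈ 0.9079.

δ ≈ 0.9079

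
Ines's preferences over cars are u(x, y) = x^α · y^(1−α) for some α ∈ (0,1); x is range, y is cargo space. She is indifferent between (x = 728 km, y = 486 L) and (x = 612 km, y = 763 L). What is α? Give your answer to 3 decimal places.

Set the two utilities equal: 728^α·486^(1−α) = 612^α·763^(1−α).
Taking logs: α·ln 728 + (1−α)·ln 486 = α·ln 612 + (1−α)·ln 763, i.e. α·0.173569 = (1−α)·0.451049.
So α/(1−α) = (0.451049)/(0.173569) = 2.598673, and α = 2.598673/3.598673 ≈ 0.722.

α ≈ 0.722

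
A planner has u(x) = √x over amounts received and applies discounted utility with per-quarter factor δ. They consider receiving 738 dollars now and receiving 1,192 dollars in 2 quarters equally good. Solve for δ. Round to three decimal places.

δ ≈ 0.887

Indifference means u(738) = δ^2 · u(1192), so δ^2 = u(738)/u(1192).
With u(x) = √x: δ^2 = √738/√1192 = √(738/1192) = 0.78685.
So δ = 0.78685^(1/2) ≈ 0.887.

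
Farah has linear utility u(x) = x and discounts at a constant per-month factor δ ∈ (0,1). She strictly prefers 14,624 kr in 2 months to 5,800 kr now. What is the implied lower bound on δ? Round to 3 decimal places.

Comparing present values: 5800 < δ^2·14624.
Hence δ^2 > 5800/14624 = 0.39661, and x ↦ x^(1/2) is increasing on (0,∞).
δ > (5800/14624)^(1/2) ≈ 0.630.

δ > 0.630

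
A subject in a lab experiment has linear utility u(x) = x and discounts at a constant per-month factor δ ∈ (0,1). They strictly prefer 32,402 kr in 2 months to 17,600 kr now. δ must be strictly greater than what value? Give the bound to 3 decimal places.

δ > 0.737

Under u(x) = x this choice says 17600 < δ^2·32402.
Dividing by 32402: δ^2 > 0.54318. Both sides are positive, so the square root keeps the direction.
δ > (17600/32402)^(1/2) ≈ 0.737.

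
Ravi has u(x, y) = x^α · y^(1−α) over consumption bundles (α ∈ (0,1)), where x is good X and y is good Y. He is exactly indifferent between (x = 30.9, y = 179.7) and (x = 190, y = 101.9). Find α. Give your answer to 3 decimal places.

The Cobb–Douglas utilities coincide, so 30.9^α·179.7^(1−α) = 190^α·101.9^(1−α).
Rearrange to (30.9/190)^α = (101.9/179.7)^(1−α) and take logs: α·-1.816268 = (1−α)·-0.567297.
Thus α·(-2.383565) = -0.567297, so α = -0.567297/-2.383565 ≈ 0.238.

α ≈ 0.238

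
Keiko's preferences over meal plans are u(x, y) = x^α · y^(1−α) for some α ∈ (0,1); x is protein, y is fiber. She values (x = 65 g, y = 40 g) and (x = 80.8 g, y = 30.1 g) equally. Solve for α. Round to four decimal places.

α ≈ 0.5665

Indifference: 65^α · 40^(1−α) = 80.8^α · 30.1^(1−α).
(65/80.8)^α = (30.1/40)^(1−α); take logs: α·ln(65/80.8) = (1−α)·ln(30.1/40), i.e. α·-0.2175897 = (1−α)·-0.2843543.
So α/(1−α) = (-0.2843543)/(-0.2175897) = 1.3068371, and α = 1.3068371/2.3068371 ≈ 0.5665.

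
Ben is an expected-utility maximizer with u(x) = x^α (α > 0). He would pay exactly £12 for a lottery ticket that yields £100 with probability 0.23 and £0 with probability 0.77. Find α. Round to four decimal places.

α ≈ 0.6932

EU(lottery) = 0.23·100^α + 0.77·0 = 0.23·100^α.
Setting u(12) equal to that: 12^α = 0.23·100^α ⇒ (12/100)^α = 0.23.
Take logs: α = ln 0.23 / ln(12/100) ≈ 0.693157.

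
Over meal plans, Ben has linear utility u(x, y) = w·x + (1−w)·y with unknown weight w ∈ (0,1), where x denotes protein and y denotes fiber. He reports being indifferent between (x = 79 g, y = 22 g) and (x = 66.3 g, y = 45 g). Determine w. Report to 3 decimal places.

w = 0.644

u(79,22) = u(66.3,45) means w·79 + (1−w)·22 = w·66.3 + (1−w)·45.
w·(79−66.3) = (1−w)·(45−22), i.e. w·12.7 = (1−w)·23.
The marginal rate of substitution is 23/12.7, so w = 23/(12.7+23) = 0.644.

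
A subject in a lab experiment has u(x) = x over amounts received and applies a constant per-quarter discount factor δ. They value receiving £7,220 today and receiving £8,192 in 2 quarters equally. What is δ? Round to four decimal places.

The payoff in 2 quarters is discounted by δ^2, so u(7220) = δ^2·u(8192) and δ^2 = u(7220)/u(8192).
With u(x) = x: δ^2 = 7220/8192 = 0.88135.
Taking the square root: δ = 0.88135^(1/2) ≈ 0.9388.

δ ≈ 0.9388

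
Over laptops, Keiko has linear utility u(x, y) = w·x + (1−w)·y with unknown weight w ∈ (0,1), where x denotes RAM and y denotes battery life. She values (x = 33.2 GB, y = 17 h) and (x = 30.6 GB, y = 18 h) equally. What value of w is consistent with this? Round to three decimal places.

w = 0.278

u(33.2,17) = u(30.6,18) means w·33.2 + (1−w)·17 = w·30.6 + (1−w)·18.
Rearranging, 2.6·w − 1·(1−w) = 0.
So w/(1−w) = 1/2.6 = 0.3846, giving w = 1/(2.6+1) = 0.278.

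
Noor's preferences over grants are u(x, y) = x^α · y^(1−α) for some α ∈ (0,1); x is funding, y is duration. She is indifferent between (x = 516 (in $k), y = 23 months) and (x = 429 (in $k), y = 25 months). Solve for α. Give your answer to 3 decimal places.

α ≈ 0.311

Set the two utilities equal: 516^α·23^(1−α) = 429^α·25^(1−α).
Rearrange to (516/429)^α = (25/23)^(1−α) and take logs: α·0.184650 = (1−α)·0.083382.
So α/(1−α) = (0.083382)/(0.184650) = 0.451568, and α = 0.451568/1.451568 ≈ 0.311.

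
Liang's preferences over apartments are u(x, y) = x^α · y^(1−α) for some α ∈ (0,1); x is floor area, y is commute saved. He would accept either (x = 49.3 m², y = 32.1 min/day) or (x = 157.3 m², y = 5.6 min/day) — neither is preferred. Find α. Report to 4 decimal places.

Set the two utilities equal: 49.3^α·32.1^(1−α) = 157.3^α·5.6^(1−α).
Rearrange to (49.3/157.3)^α = (5.6/32.1)^(1−α) and take logs: α·-1.1602307 = (1−α)·-1.7460894.
Thus α·(-2.9063201) = -1.7460894, so α = -1.7460894/-2.9063201 ≈ 0.6008.

α ≈ 0.6008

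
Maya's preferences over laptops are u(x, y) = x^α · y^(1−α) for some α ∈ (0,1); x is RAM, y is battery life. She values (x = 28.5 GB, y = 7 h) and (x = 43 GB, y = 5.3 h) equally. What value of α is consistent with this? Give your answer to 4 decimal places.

α ≈ 0.4035

Set the two utilities equal: 28.5^α·7^(1−α) = 43^α·5.3^(1−α).
Rearrange to (28.5/43)^α = (5.3/7)^(1−α) and take logs: α·-0.4112960 = (1−α)·-0.2782033.
So α/(1−α) = (-0.2782033)/(-0.4112960) = 0.6764065, and α = 0.6764065/1.6764065 ≈ 0.4035.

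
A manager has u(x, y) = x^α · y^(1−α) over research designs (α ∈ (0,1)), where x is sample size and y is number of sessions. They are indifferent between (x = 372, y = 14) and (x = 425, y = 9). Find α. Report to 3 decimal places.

Set the two utilities equal: 372^α·14^(1−α) = 425^α·9^(1−α).
Rearrange to (372/425)^α = (9/14)^(1−α) and take logs: α·-0.133195 = (1−α)·-0.441833.
Thus α·(-0.575028) = -0.441833, so α = -0.441833/-0.575028 ≈ 0.768.

α ≈ 0.768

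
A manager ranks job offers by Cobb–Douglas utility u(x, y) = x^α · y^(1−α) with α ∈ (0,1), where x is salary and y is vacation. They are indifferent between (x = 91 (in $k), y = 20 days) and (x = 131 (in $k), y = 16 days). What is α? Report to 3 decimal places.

The Cobb–Douglas utilities coincide, so 91^α·20^(1−α) = 131^α·16^(1−α).
Rearrange to (91/131)^α = (16/20)^(1−α) and take logs: α·-0.364338 = (1−α)·-0.223144.
Thus α·(-0.587482) = -0.223144, so α = -0.223144/-0.587482 ≈ 0.380.

α ≈ 0.380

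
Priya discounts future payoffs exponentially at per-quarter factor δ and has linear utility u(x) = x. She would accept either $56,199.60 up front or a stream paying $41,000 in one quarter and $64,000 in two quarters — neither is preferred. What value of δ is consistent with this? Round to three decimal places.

δ ≈ 0.670

Equating present values: 56199.60 = 41000δ + 64000δ².
That is, 64000δ² + 41000δ − 56199.60 = 0, a quadratic in δ.
δ = (−41000 + √(41000² + 4·64000·56199.60)) / (2·64000) = (−41000 + √16068097600.00) / 128000 ≈ 0.670.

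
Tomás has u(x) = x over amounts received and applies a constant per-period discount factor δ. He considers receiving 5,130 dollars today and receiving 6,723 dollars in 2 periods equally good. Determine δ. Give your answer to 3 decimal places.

Indifference means u(5130) = δ^2 · u(6723), so δ^2 = u(5130)/u(6723).
With u(x) = x: δ^2 = 5130/6723 = 0.76305.
So δ = 0.76305^(1/2) ≈ 0.874.

δ ≈ 0.874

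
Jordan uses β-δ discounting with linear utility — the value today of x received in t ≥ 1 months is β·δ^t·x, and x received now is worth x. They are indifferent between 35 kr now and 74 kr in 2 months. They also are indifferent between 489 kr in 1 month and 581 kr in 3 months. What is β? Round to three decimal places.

β ≈ 0.562

From the later pair, β·δ^1·489 = β·δ^3·581; dividing through, δ^2 = 489/581 = 0.84165, so δ = 0.91742.
Now use the now-vs-future pair: 35 = β·δ^2·74 gives β = 35/(0.84165·74) ≈ 0.562.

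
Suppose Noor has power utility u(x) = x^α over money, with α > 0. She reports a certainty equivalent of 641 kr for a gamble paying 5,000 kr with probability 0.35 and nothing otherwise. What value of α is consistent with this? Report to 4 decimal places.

α ≈ 0.5111

Since u(0) = 0, the lottery's EU is 0.35·5000^α.
Setting u(641) equal to that: 641^α = 0.35·5000^α ⇒ (641/5000)^α = 0.35.
Taking logs: α·ln(641/5000) = ln(0.35), so α = -1.0498221 / -2.0541637 ≈ 0.5111.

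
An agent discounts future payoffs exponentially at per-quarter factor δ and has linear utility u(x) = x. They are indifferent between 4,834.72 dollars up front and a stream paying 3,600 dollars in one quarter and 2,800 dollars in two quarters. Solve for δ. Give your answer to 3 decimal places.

Equating present values: 4834.72 = 3600δ + 2800δ².
That is, 2800δ² + 3600δ − 4834.72 = 0, a quadratic in δ.
δ = (−3600 + √(3600² + 4·2800·4834.72)) / (2·2800) = (−3600 + √67108864.00) / 5600 ≈ 0.820.

δ ≈ 0.820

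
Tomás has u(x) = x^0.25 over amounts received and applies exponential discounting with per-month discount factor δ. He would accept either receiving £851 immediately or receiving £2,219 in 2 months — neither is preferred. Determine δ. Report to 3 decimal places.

δ ≈ 0.887

The payoff in 2 months is discounted by δ^2, so u(851) = δ^2·u(2219) and δ^2 = u(851)/u(2219).
With u(x) = x^0.25: δ^2 = 851^0.25/2219^0.25 = (851/2219)^0.25 = 0.78694.
So δ = 0.78694^(1/2) ≈ 0.887.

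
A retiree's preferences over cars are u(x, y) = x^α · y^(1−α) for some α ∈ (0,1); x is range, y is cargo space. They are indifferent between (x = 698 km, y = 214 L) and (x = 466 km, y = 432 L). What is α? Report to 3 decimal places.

α ≈ 0.635

The Cobb–Douglas utilities coincide, so 698^α·214^(1−α) = 466^α·432^(1−α).
Taking logs: α·ln 698 + (1−α)·ln 214 = α·ln 466 + (1−α)·ln 432, i.e. α·0.404033 = (1−α)·0.702450.
Thus α·(1.106483) = 0.702450, so α = 0.702450/1.106483 ≈ 0.635.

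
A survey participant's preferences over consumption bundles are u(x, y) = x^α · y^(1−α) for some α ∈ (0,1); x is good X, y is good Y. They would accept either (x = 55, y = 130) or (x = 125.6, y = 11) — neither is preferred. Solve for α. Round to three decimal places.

Indifference: 55^α · 130^(1−α) = 125.6^α · 11^(1−α).
Rearrange to (55/125.6)^α = (11/130)^(1−α) and take logs: α·-0.825769 = (1−α)·-2.469639.
Thus α·(-3.295408) = -2.469639, so α = -2.469639/-3.295408 ≈ 0.749.

α ≈ 0.749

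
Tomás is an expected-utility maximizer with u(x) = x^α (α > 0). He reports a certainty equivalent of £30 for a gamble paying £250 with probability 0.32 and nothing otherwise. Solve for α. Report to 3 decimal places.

α ≈ 0.537

EU(lottery) = 0.32·250^α + 0.68·0 = 0.32·250^α.
Indifference: 30^α = 0.32·250^α, so (30/250)^α = 0.32.
α = ln(0.32) / ln(30/250) = -1.139434/-2.120264 ≈ 0.537.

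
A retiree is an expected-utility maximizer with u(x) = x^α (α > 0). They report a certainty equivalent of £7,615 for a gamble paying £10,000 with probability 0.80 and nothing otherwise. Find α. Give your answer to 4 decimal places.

α ≈ 0.8190

Since u(0) = 0, the lottery's EU is 0.80·10000^α.
Indifference: 7615^α = 0.80·10000^α, so (7615/10000)^α = 0.80.
Take logs: α = ln 0.80 / ln(7615/10000) ≈ 0.818980.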